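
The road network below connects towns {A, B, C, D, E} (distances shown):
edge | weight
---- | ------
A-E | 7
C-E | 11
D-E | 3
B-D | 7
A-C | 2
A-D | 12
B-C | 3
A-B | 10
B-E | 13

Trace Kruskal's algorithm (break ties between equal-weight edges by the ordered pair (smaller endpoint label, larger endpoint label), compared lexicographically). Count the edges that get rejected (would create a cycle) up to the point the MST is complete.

0

Kruskal's algorithm — process edges by increasing weight (ties by edge label):
A-C (2): add. Components now {A,C} {B} {D} {E}
B-C (3): add. Components now {A,B,C} {D} {E}
D-E (3): add. Components now {A,B,C} {D,E}
A-E (7): add. Components now {A,B,C,D,E}
Edges rejected before the tree was complete: 0.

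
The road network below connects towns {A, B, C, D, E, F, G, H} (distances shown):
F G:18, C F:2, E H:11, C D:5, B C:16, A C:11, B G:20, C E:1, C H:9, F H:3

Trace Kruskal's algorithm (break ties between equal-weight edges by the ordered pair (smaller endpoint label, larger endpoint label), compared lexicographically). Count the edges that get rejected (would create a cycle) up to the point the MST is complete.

Sort edges by weight, then run Kruskal:
C E (1): add — endpoints in different components.
C F (2): add — endpoints in different components.
F H (3): add — endpoints in different components.
C D (5): add — endpoints in different components.
C H (9): skip — C and H already connected.
A C (11): add — endpoints in different components.
E H (11): skip — E and H already connected.
B C (16): add — endpoints in different components.
F G (18): add — endpoints in different components.
Edges rejected before the tree was complete: 2.

2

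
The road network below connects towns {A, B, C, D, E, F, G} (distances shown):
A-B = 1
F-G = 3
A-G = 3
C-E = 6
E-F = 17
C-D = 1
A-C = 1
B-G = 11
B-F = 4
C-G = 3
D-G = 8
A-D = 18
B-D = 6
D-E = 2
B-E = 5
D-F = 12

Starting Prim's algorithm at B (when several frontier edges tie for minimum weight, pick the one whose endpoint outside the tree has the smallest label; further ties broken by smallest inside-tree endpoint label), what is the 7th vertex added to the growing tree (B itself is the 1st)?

F

Grow the tree from B using Prim:
Step 1: cheapest edge leaving the tree is A-B (1); add A.
Step 2: cheapest edge leaving the tree is A-C (1); add C.
Step 3: cheapest edge leaving the tree is C-D (1); add D.
Step 4: cheapest edge leaving the tree is D-E (2); add E.
Step 5: cheapest edge leaving the tree is A-G (3); add G.
Step 6: cheapest edge leaving the tree is F-G (3); add F.
Vertex order: B, A, C, D, E, G, F. The 7th vertex is F.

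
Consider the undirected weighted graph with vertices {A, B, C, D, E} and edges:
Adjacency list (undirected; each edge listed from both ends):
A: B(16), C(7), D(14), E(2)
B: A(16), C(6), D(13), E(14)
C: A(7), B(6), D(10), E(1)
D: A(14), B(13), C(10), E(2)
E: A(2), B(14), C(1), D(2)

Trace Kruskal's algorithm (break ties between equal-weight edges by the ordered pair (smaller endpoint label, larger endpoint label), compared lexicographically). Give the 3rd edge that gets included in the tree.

D-E

Kruskal's algorithm — process edges by increasing weight (ties by edge label):
C-E (1): add — endpoints in different components.
A-E (2): add — endpoints in different components.
D-E (2): add — endpoints in different components.
B-C (6): add — endpoints in different components.
The 3rd edge added is D-E.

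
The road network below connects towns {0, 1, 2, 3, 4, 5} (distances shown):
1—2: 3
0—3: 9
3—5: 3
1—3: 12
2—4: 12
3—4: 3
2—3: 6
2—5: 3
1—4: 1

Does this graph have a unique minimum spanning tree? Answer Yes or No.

Kruskal's algorithm — process edges by increasing weight (ties by edge label):
1—4 (1): add — endpoints in different components.
1—2 (3): add — endpoints in different components.
2—5 (3): add — endpoints in different components.
3—4 (3): add — endpoints in different components.
3—5 (3): skip — 3 and 5 already connected.
2—3 (6): skip — 2 and 3 already connected.
0—3 (9): add — endpoints in different components.
Non-tree edge 3—5 has weight 3, equal to the heaviest edge on its tree cycle — swapping gives another MST of the same weight. Not unique.

No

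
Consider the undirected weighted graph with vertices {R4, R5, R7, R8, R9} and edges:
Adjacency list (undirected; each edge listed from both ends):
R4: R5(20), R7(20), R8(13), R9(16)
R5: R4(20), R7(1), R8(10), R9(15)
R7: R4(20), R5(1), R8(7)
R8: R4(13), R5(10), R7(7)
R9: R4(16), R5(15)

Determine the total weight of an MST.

Kruskal: consider edges lightest-first.
R5–R7 (1): add — endpoints in different components.
R7–R8 (7): add — endpoints in different components.
R5–R8 (10): skip — R5 and R8 already connected.
R4–R8 (13): add — endpoints in different components.
R5–R9 (15): add — endpoints in different components.
MST edges: R5–R7, R7–R8, R4–R8, R5–R9; total weight 1+7+13+15 = 36.

36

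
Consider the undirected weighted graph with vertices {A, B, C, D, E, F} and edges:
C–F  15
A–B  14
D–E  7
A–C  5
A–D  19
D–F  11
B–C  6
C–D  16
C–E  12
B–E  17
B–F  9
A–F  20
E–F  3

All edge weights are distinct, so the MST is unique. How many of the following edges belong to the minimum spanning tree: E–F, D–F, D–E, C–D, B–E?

Kruskal: consider edges lightest-first.
E–F (3): add — endpoints in different components.
A–C (5): add — endpoints in different components.
B–C (6): add — endpoints in different components.
D–E (7): add — endpoints in different components.
B–F (9): add — endpoints in different components.
MST edge set: {E–F, A–C, B–C, D–E, B–F}.
Of the listed edges, {E–F, D–E} are in the MST → 2.

2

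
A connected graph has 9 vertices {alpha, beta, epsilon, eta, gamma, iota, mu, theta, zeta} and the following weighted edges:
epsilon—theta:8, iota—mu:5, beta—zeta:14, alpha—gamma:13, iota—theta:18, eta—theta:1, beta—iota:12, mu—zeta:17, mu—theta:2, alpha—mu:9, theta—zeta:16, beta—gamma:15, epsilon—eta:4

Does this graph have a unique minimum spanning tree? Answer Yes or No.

Yes

Kruskal: consider edges lightest-first.
eta—theta (1): add — endpoints in different components.
mu—theta (2): add — endpoints in different components.
epsilon—eta (4): add — endpoints in different components.
iota—mu (5): add — endpoints in different components.
epsilon—theta (8): skip — epsilon and theta already connected.
alpha—mu (9): add — endpoints in different components.
beta—iota (12): add — endpoints in different components.
alpha—gamma (13): add — endpoints in different components.
beta—zeta (14): add — endpoints in different components.
Every non-tree edge has weight strictly greater than the heaviest edge on the tree path between its endpoints, so the MST is unique.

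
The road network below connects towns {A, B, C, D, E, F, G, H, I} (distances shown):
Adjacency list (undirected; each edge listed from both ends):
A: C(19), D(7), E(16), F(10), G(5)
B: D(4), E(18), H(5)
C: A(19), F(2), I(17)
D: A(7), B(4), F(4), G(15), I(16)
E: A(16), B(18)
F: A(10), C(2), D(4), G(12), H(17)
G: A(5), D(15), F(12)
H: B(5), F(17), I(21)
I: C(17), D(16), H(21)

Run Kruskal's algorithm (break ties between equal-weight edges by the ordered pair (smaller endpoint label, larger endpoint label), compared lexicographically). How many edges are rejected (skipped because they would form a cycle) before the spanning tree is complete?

3

Kruskal: consider edges lightest-first.
C—F (2): add — endpoints in different components.
B—D (4): add — endpoints in different components.
D—F (4): add — endpoints in different components.
A—G (5): add — endpoints in different components.
B—H (5): add — endpoints in different components.
A—D (7): add — endpoints in different components.
A—F (10): skip — A and F already connected.
F—G (12): skip — F and G already connected.
D—G (15): skip — D and G already connected.
A—E (16): add — endpoints in different components.
D—I (16): add — endpoints in different components.
Edges rejected before the tree was complete: 3.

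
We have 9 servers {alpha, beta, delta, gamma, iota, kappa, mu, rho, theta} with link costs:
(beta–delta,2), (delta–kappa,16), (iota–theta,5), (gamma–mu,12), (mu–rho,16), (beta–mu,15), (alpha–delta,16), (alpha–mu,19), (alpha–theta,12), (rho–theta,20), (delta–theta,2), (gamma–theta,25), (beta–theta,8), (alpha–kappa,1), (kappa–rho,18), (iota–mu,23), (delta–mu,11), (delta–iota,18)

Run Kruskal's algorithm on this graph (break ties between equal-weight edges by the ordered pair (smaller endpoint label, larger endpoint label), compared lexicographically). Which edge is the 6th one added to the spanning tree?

alpha-theta

Kruskal's algorithm — process edges by increasing weight (ties by edge label):
alpha–kappa (1): add — endpoints in different components.
beta–delta (2): add — endpoints in different components.
delta–theta (2): add — endpoints in different components.
iota–theta (5): add — endpoints in different components.
beta–theta (8): skip — theta and beta already connected.
delta–mu (11): add — endpoints in different components.
alpha–theta (12): add — endpoints in different components.
gamma–mu (12): add — endpoints in different components.
beta–mu (15): skip — mu and beta already connected.
alpha–delta (16): skip — delta and alpha already connected.
delta–kappa (16): skip — delta and kappa already connected.
mu–rho (16): add — endpoints in different components.
The 6th edge added is alpha–theta.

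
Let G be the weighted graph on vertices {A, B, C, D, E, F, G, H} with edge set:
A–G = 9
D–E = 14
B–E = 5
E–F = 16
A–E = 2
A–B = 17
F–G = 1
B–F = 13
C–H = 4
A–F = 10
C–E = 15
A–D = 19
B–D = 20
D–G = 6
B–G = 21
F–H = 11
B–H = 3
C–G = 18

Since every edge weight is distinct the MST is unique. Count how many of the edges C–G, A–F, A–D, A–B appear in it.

0

Kruskal's algorithm — process edges by increasing weight (ties by edge label):
F–G (1): add — endpoints in different components.
A–E (2): add — endpoints in different components.
B–H (3): add — endpoints in different components.
C–H (4): add — endpoints in different components.
B–E (5): add — endpoints in different components.
D–G (6): add — endpoints in different components.
A–G (9): add — endpoints in different components.
MST edge set: {F–G, A–E, B–H, C–H, B–E, D–G, A–G}.
Of the listed edges, {} are in the MST → 0.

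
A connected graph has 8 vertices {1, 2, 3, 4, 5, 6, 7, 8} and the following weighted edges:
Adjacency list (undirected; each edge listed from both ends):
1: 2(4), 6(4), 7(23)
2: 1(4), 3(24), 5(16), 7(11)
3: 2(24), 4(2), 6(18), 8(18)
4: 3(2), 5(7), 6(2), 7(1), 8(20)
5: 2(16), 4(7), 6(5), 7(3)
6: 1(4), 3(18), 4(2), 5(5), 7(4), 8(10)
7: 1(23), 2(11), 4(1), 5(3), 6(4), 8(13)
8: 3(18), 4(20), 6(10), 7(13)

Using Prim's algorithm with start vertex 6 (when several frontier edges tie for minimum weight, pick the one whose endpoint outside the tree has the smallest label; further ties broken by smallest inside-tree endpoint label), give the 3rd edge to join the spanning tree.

3-4

Grow the tree from 6 using Prim:
Step 1: cheapest edge leaving the tree is 4—6 (2); add 4.
Step 2: cheapest edge leaving the tree is 4—7 (1); add 7.
Step 3: cheapest edge leaving the tree is 3—4 (2); add 3.
Step 4: cheapest edge leaving the tree is 5—7 (3); add 5.
Step 5: cheapest edge leaving the tree is 1—6 (4); add 1.
Step 6: cheapest edge leaving the tree is 1—2 (4); add 2.
Step 7: cheapest edge leaving the tree is 6—8 (10); add 8.
The 3rd edge added is 3—4.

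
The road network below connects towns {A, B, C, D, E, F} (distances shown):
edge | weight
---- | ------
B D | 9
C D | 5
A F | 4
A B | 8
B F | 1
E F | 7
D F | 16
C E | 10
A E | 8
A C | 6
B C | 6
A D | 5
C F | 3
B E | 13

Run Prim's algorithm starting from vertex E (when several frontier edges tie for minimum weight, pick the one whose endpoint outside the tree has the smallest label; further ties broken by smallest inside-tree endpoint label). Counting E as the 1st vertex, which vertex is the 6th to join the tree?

D

Grow the tree from E using Prim:
Step 1: frontier [E F 7, A E 8, C E 10, B E 13] → take E F (7); add F.
Step 2: frontier [A E 8, C E 10, B E 13, B F 1, C F 3, A F 4, D F 16] → take B F (1); add B.
Step 3: frontier [B C 6, A B 8, B D 9, A E 8, C E 10, C F 3, A F 4, D F 16] → take C F (3); add C.
Step 4: frontier [A B 8, B D 9, C D 5, A C 6, A E 8, A F 4, D F 16] → take A F (4); add A.
Step 5: frontier [A D 5, B D 9, C D 5, D F 16] → take A D (5); add D.
Vertex order: E, F, B, C, A, D. The 6th vertex is D.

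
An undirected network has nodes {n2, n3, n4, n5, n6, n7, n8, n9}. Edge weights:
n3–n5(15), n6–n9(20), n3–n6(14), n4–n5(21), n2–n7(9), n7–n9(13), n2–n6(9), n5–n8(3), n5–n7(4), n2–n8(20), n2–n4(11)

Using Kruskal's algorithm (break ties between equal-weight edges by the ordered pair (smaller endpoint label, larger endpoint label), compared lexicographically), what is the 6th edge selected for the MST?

Sort edges by weight, then run Kruskal:
n5–n8 (3): add — endpoints in different components.
n5–n7 (4): add — endpoints in different components.
n2–n6 (9): add — endpoints in different components.
n2–n7 (9): add — endpoints in different components.
n2–n4 (11): add — endpoints in different components.
n7–n9 (13): add — endpoints in different components.
n3–n6 (14): add — endpoints in different components.
The 6th edge added is n7–n9.

n7-n9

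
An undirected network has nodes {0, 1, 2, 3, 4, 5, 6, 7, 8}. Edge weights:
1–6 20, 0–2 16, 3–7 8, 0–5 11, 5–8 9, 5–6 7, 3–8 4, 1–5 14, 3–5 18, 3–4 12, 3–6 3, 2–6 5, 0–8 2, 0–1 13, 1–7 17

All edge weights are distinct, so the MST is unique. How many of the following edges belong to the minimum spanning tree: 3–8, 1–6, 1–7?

1

Kruskal: consider edges lightest-first.
0–8 (2): add — endpoints in different components.
3–6 (3): add — endpoints in different components.
3–8 (4): add — endpoints in different components.
2–6 (5): add — endpoints in different components.
5–6 (7): add — endpoints in different components.
3–7 (8): add — endpoints in different components.
5–8 (9): skip — 5 and 8 already connected.
0–5 (11): skip — 0 and 5 already connected.
3–4 (12): add — endpoints in different components.
0–1 (13): add — endpoints in different components.
MST edge set: {0–8, 3–6, 3–8, 2–6, 5–6, 3–7, 3–4, 0–1}.
Of the listed edges, {3–8} are in the MST → 1.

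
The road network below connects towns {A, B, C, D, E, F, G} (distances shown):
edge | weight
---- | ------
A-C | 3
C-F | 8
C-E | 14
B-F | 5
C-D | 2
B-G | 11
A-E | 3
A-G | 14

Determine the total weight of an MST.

Prim, starting at F.
Step 1: cheapest edge leaving the tree is B-F (5); add B.
Step 2: cheapest edge leaving the tree is C-F (8); add C.
Step 3: cheapest edge leaving the tree is C-D (2); add D.
Step 4: cheapest edge leaving the tree is A-C (3); add A.
Step 5: cheapest edge leaving the tree is A-E (3); add E.
Step 6: cheapest edge leaving the tree is B-G (11); add G.
MST edges: B-F, C-F, C-D, A-C, A-E, B-G; total weight 5+8+2+3+3+11 = 32.

32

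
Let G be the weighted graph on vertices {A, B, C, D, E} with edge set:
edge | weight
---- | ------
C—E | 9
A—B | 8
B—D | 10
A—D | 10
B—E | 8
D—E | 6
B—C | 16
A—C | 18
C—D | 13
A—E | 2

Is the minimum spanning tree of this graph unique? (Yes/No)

No

Sort edges by weight, then run Kruskal:
A—E (2): add — endpoints in different components.
D—E (6): add — endpoints in different components.
A—B (8): add — endpoints in different components.
B—E (8): skip — B and E already connected.
C—E (9): add — endpoints in different components.
Non-tree edge B—E has weight 8, equal to the heaviest edge on its tree cycle — swapping gives another MST of the same weight. Not unique.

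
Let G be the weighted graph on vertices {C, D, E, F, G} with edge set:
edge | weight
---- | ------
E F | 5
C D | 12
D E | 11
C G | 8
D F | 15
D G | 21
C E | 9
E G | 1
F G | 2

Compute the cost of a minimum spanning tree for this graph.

Kruskal: consider edges lightest-first.
E G (1): add — endpoints in different components.
F G (2): add — endpoints in different components.
E F (5): skip — E and F already connected.
C G (8): add — endpoints in different components.
C E (9): skip — C and E already connected.
D E (11): add — endpoints in different components.
MST edges: E G, F G, C G, D E; total weight 1+2+8+11 = 22.

22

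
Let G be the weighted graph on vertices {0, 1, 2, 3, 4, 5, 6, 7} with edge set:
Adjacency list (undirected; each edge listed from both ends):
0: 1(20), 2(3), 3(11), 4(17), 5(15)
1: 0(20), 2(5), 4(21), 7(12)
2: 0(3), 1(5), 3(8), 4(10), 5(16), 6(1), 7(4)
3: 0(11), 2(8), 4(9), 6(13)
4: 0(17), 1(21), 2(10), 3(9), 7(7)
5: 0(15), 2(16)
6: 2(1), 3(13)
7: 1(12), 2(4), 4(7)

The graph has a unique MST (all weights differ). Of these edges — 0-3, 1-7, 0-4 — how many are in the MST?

Sort edges by weight, then run Kruskal:
2-6 (1): add — endpoints in different components.
0-2 (3): add — endpoints in different components.
2-7 (4): add — endpoints in different components.
1-2 (5): add — endpoints in different components.
4-7 (7): add — endpoints in different components.
2-3 (8): add — endpoints in different components.
3-4 (9): skip — 3 and 4 already connected.
2-4 (10): skip — 2 and 4 already connected.
0-3 (11): skip — 0 and 3 already connected.
1-7 (12): skip — 1 and 7 already connected.
3-6 (13): skip — 3 and 6 already connected.
0-5 (15): add — endpoints in different components.
MST edge set: {2-6, 0-2, 2-7, 1-2, 4-7, 2-3, 0-5}.
Of the listed edges, {} are in the MST → 0.

0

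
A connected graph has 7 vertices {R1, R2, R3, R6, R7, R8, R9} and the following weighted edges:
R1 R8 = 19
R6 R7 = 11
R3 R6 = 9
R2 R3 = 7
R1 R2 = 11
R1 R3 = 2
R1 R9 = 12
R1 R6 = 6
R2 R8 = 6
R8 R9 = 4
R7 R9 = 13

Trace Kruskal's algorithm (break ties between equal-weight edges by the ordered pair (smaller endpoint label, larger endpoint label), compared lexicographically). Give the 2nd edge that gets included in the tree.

Kruskal's algorithm — process edges by increasing weight (ties by edge label):
R1 R3 (2): add — endpoints in different components.
R8 R9 (4): add — endpoints in different components.
R1 R6 (6): add — endpoints in different components.
R2 R8 (6): add — endpoints in different components.
R2 R3 (7): add — endpoints in different components.
R3 R6 (9): skip — R6 and R3 already connected.
R1 R2 (11): skip — R1 and R2 already connected.
R6 R7 (11): add — endpoints in different components.
The 2nd edge added is R8 R9.

R8-R9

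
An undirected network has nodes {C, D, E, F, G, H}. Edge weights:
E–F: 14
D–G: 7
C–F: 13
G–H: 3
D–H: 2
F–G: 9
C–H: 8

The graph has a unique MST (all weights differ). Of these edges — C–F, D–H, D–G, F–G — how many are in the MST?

2

Kruskal's algorithm — process edges by increasing weight (ties by edge label):
D–H (2): add — endpoints in different components.
G–H (3): add — endpoints in different components.
D–G (7): skip — D and G already connected.
C–H (8): add — endpoints in different components.
F–G (9): add — endpoints in different components.
C–F (13): skip — C and F already connected.
E–F (14): add — endpoints in different components.
MST edge set: {D–H, G–H, C–H, F–G, E–F}.
Of the listed edges, {D–H, F–G} are in the MST → 2.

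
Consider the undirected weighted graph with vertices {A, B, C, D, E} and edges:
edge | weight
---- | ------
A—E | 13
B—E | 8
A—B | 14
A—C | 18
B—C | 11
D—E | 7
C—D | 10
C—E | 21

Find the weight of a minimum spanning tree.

Prim's algorithm from D:
Step 1: frontier [D—E 7, C—D 10] → take D—E (7); add E.
Step 2: frontier [C—D 10, B—E 8, A—E 13, C—E 21] → take B—E (8); add B.
Step 3: frontier [B—C 11, A—B 14, C—D 10, A—E 13, C—E 21] → take C—D (10); add C.
Step 4: frontier [A—B 14, A—C 18, A—E 13] → take A—E (13); add A.
MST edges: D—E, B—E, C—D, A—E; total weight 7+8+10+13 = 38.

38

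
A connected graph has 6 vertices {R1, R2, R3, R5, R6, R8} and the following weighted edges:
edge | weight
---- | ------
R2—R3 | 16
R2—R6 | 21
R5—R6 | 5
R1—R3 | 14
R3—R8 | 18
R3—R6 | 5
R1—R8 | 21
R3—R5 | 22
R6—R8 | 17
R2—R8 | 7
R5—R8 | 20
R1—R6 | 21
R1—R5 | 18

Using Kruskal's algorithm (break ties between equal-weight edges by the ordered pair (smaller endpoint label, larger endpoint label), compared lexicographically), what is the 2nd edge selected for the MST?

R5-R6

Kruskal's algorithm — process edges by increasing weight (ties by edge label):
R3—R6 (5): add — endpoints in different components.
R5—R6 (5): add — endpoints in different components.
R2—R8 (7): add — endpoints in different components.
R1—R3 (14): add — endpoints in different components.
R2—R3 (16): add — endpoints in different components.
The 2nd edge added is R5—R6.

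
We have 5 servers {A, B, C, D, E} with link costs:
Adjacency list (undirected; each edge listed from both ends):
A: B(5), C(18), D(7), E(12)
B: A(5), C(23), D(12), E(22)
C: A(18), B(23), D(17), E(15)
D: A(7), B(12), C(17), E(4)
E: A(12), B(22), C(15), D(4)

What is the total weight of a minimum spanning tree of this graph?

31

Prim's algorithm from B:
Step 1: cheapest edge leaving the tree is A-B (5); add A.
Step 2: cheapest edge leaving the tree is A-D (7); add D.
Step 3: cheapest edge leaving the tree is D-E (4); add E.
Step 4: cheapest edge leaving the tree is C-E (15); add C.
MST edges: A-B, A-D, D-E, C-E; total weight 5+7+4+15 = 31.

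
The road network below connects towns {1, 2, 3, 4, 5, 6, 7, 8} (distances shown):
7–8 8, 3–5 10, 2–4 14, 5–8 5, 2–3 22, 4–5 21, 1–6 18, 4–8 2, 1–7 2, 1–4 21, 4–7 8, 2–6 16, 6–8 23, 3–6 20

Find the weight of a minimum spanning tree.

57

Prim's algorithm from 1:
Step 1: cheapest edge leaving the tree is 1–7 (2); add 7.
Step 2: cheapest edge leaving the tree is 4–7 (8); add 4.
Step 3: cheapest edge leaving the tree is 4–8 (2); add 8.
Step 4: cheapest edge leaving the tree is 5–8 (5); add 5.
Step 5: cheapest edge leaving the tree is 3–5 (10); add 3.
Step 6: cheapest edge leaving the tree is 2–4 (14); add 2.
Step 7: cheapest edge leaving the tree is 2–6 (16); add 6.
MST edges: 1–7, 4–7, 4–8, 5–8, 3–5, 2–4, 2–6; total weight 2+8+2+5+10+14+16 = 57.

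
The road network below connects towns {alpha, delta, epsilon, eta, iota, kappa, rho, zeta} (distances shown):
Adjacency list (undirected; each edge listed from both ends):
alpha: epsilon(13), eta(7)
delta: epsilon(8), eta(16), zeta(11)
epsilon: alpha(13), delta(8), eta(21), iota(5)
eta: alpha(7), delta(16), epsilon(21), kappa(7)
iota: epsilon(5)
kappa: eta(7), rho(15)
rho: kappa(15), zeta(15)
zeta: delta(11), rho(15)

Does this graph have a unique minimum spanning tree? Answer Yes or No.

Sort edges by weight, then run Kruskal:
epsilon—iota (5): add — endpoints in different components.
alpha—eta (7): add — endpoints in different components.
eta—kappa (7): add — endpoints in different components.
delta—epsilon (8): add — endpoints in different components.
delta—zeta (11): add — endpoints in different components.
alpha—epsilon (13): add — endpoints in different components.
kappa—rho (15): add — endpoints in different components.
Non-tree edge rho—zeta has weight 15, equal to the heaviest edge on its tree cycle — swapping gives another MST of the same weight. Not unique.

No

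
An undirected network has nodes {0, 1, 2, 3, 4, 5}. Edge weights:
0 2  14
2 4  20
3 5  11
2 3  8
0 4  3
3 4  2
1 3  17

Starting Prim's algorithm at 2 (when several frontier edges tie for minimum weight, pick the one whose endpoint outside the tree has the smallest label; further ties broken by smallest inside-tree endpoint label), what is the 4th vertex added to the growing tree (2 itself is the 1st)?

0

Grow the tree from 2 using Prim:
Step 1: frontier [2 3 8, 0 2 14, 2 4 20] → take 2 3 (8); add 3.
Step 2: frontier [0 2 14, 2 4 20, 3 4 2, 3 5 11, 1 3 17] → take 3 4 (2); add 4.
Step 3: frontier [0 2 14, 3 5 11, 1 3 17, 0 4 3] → take 0 4 (3); add 0.
Step 4: frontier [3 5 11, 1 3 17] → take 3 5 (11); add 5.
Step 5: frontier [1 3 17] → take 1 3 (17); add 1.
Vertex order: 2, 3, 4, 0, 5, 1. The 4th vertex is 0.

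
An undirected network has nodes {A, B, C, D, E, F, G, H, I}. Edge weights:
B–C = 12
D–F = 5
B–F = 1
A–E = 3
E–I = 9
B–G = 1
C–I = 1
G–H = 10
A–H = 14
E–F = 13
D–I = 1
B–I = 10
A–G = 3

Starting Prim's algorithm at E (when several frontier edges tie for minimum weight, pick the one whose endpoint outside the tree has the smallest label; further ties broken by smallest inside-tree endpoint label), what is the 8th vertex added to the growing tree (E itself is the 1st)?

Prim, starting at E.
Step 1: frontier [A–E 3, E–I 9, E–F 13] → take A–E (3); add A.
Step 2: frontier [A–G 3, A–H 14, E–I 9, E–F 13] → take A–G (3); add G.
Step 3: frontier [A–H 14, E–I 9, E–F 13, B–G 1, G–H 10] → take B–G (1); add B.
Step 4: frontier [A–H 14, B–F 1, B–I 10, B–C 12, E–I 9, E–F 13, G–H 10] → take B–F (1); add F.
Step 5: frontier [A–H 14, B–I 10, B–C 12, E–I 9, D–F 5, G–H 10] → take D–F (5); add D.
Step 6: frontier [A–H 14, B–I 10, B–C 12, D–I 1, E–I 9, G–H 10] → take D–I (1); add I.
Step 7: frontier [A–H 14, B–C 12, G–H 10, C–I 1] → take C–I (1); add C.
Step 8: frontier [A–H 14, G–H 10] → take G–H (10); add H.
Vertex order: E, A, G, B, F, D, I, C, H. The 8th vertex is C.

C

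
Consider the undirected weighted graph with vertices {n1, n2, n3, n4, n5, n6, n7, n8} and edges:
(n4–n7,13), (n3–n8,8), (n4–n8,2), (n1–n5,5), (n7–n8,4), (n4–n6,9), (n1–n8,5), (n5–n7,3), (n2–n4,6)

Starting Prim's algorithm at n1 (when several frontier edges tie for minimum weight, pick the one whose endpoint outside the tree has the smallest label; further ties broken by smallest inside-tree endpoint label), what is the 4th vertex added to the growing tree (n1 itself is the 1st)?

n8

Grow the tree from n1 using Prim:
Step 1: cheapest edge leaving the tree is n1–n5 (5); add n5.
Step 2: cheapest edge leaving the tree is n5–n7 (3); add n7.
Step 3: cheapest edge leaving the tree is n7–n8 (4); add n8.
Step 4: cheapest edge leaving the tree is n4–n8 (2); add n4.
Step 5: cheapest edge leaving the tree is n2–n4 (6); add n2.
Step 6: cheapest edge leaving the tree is n3–n8 (8); add n3.
Step 7: cheapest edge leaving the tree is n4–n6 (9); add n6.
Vertex order: n1, n5, n7, n8, n4, n2, n3, n6. The 4th vertex is n8.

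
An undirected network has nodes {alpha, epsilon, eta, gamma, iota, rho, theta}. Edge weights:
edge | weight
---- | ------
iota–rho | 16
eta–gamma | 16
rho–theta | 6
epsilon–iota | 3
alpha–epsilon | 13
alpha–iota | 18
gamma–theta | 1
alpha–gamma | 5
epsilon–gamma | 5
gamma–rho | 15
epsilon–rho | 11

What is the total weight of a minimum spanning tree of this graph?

Grow the tree from eta using Prim:
Step 1: cheapest edge leaving the tree is eta–gamma (16); add gamma.
Step 2: cheapest edge leaving the tree is gamma–theta (1); add theta.
Step 3: cheapest edge leaving the tree is alpha–gamma (5); add alpha.
Step 4: cheapest edge leaving the tree is epsilon–gamma (5); add epsilon.
Step 5: cheapest edge leaving the tree is epsilon–iota (3); add iota.
Step 6: cheapest edge leaving the tree is rho–theta (6); add rho.
MST edges: eta–gamma, gamma–theta, alpha–gamma, epsilon–gamma, epsilon–iota, rho–theta; total weight 16+1+5+5+3+6 = 36.

36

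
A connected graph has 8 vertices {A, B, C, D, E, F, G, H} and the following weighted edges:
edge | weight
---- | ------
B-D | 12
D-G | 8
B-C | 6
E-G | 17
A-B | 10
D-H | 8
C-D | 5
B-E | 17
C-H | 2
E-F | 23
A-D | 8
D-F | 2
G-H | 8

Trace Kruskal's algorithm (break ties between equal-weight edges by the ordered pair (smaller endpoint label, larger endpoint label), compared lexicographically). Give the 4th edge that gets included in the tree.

B-C

Sort edges by weight, then run Kruskal:
C-H (2): add — endpoints in different components.
D-F (2): add — endpoints in different components.
C-D (5): add — endpoints in different components.
B-C (6): add — endpoints in different components.
A-D (8): add — endpoints in different components.
D-G (8): add — endpoints in different components.
D-H (8): skip — D and H already connected.
G-H (8): skip — G and H already connected.
A-B (10): skip — A and B already connected.
B-D (12): skip — B and D already connected.
B-E (17): add — endpoints in different components.
The 4th edge added is B-C.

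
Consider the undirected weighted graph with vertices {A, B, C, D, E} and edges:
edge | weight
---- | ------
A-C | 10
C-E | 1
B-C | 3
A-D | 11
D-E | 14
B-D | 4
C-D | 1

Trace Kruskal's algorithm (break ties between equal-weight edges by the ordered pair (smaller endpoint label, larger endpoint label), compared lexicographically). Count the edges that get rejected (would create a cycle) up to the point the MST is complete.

1

Sort edges by weight, then run Kruskal:
C-D (1): add. Components now {A} {B} {C,D} {E}
C-E (1): add. Components now {A} {B} {C,D,E}
B-C (3): add. Components now {A} {B,C,D,E}
B-D (4): skip — B and D already connected.
A-C (10): add. Components now {A,B,C,D,E}
Edges rejected before the tree was complete: 1.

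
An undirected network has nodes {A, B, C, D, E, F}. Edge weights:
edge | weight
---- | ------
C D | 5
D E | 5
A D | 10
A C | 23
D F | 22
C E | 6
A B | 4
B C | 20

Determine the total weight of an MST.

46

Prim's algorithm from D:
Step 1: frontier [C D 5, D E 5, A D 10, D F 22] → take C D (5); add C.
Step 2: frontier [C E 6, B C 20, A C 23, D E 5, A D 10, D F 22] → take D E (5); add E.
Step 3: frontier [B C 20, A C 23, A D 10, D F 22] → take A D (10); add A.
Step 4: frontier [A B 4, B C 20, D F 22] → take A B (4); add B.
Step 5: frontier [D F 22] → take D F (22); add F.
MST edges: C D, D E, A D, A B, D F; total weight 5+5+10+4+22 = 46.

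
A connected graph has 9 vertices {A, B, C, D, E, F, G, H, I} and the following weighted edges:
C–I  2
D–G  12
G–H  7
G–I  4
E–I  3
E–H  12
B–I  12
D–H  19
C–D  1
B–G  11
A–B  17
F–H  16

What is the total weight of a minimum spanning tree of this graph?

Sort edges by weight, then run Kruskal:
C–D (1): add — endpoints in different components.
C–I (2): add — endpoints in different components.
E–I (3): add — endpoints in different components.
G–I (4): add — endpoints in different components.
G–H (7): add — endpoints in different components.
B–G (11): add — endpoints in different components.
B–I (12): skip — B and I already connected.
D–G (12): skip — D and G already connected.
E–H (12): skip — E and H already connected.
F–H (16): add — endpoints in different components.
A–B (17): add — endpoints in different components.
MST edges: C–D, C–I, E–I, G–I, G–H, B–G, F–H, A–B; total weight 1+2+3+4+7+11+16+17 = 61.

61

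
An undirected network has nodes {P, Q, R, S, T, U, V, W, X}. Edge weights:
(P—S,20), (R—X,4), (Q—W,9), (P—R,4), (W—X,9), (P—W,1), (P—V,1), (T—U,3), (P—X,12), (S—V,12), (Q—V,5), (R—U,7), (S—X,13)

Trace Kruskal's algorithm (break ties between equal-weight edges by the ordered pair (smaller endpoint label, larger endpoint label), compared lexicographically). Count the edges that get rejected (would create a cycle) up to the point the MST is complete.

3

Kruskal: consider edges lightest-first.
P—V (1): add — endpoints in different components.
P—W (1): add — endpoints in different components.
T—U (3): add — endpoints in different components.
P—R (4): add — endpoints in different components.
R—X (4): add — endpoints in different components.
Q—V (5): add — endpoints in different components.
R—U (7): add — endpoints in different components.
Q—W (9): skip — Q and W already connected.
W—X (9): skip — X and W already connected.
P—X (12): skip — X and P already connected.
S—V (12): add — endpoints in different components.
Edges rejected before the tree was complete: 3.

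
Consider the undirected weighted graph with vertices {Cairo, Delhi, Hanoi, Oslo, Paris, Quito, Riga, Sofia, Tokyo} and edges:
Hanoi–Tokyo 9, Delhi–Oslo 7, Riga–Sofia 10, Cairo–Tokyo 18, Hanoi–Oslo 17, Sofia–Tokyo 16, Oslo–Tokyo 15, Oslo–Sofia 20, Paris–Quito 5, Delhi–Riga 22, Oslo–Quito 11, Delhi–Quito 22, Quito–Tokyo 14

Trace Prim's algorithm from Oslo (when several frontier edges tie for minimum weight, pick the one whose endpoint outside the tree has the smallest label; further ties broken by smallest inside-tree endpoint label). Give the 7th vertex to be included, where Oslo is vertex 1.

Prim's algorithm from Oslo:
Step 1: cheapest edge leaving the tree is Delhi–Oslo (7); add Delhi.
Step 2: cheapest edge leaving the tree is Oslo–Quito (11); add Quito.
Step 3: cheapest edge leaving the tree is Paris–Quito (5); add Paris.
Step 4: cheapest edge leaving the tree is Quito–Tokyo (14); add Tokyo.
Step 5: cheapest edge leaving the tree is Hanoi–Tokyo (9); add Hanoi.
Step 6: cheapest edge leaving the tree is Sofia–Tokyo (16); add Sofia.
Step 7: cheapest edge leaving the tree is Riga–Sofia (10); add Riga.
Step 8: cheapest edge leaving the tree is Cairo–Tokyo (18); add Cairo.
Vertex order: Oslo, Delhi, Quito, Paris, Tokyo, Hanoi, Sofia, Riga, Cairo. The 7th vertex is Sofia.

Sofia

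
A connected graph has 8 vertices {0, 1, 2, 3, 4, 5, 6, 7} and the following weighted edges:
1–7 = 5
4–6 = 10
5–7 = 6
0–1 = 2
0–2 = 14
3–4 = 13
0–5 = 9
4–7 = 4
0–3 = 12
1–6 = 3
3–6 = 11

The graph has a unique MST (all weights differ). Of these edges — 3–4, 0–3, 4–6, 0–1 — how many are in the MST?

1

Kruskal's algorithm — process edges by increasing weight (ties by edge label):
0–1 (2): add — endpoints in different components.
1–6 (3): add — endpoints in different components.
4–7 (4): add — endpoints in different components.
1–7 (5): add — endpoints in different components.
5–7 (6): add — endpoints in different components.
0–5 (9): skip — 0 and 5 already connected.
4–6 (10): skip — 4 and 6 already connected.
3–6 (11): add — endpoints in different components.
0–3 (12): skip — 0 and 3 already connected.
3–4 (13): skip — 3 and 4 already connected.
0–2 (14): add — endpoints in different components.
MST edge set: {0–1, 1–6, 4–7, 1–7, 5–7, 3–6, 0–2}.
Of the listed edges, {0–1} are in the MST → 1.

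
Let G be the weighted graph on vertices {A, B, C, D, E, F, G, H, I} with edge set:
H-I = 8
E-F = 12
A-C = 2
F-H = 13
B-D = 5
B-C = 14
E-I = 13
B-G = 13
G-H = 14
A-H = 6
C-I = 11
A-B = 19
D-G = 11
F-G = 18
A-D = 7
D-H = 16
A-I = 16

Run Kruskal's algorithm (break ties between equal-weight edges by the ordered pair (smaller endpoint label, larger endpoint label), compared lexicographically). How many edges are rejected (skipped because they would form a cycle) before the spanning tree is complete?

2

Sort edges by weight, then run Kruskal:
A-C (2): add — endpoints in different components.
B-D (5): add — endpoints in different components.
A-H (6): add — endpoints in different components.
A-D (7): add — endpoints in different components.
H-I (8): add — endpoints in different components.
C-I (11): skip — C and I already connected.
D-G (11): add — endpoints in different components.
E-F (12): add — endpoints in different components.
B-G (13): skip — B and G already connected.
E-I (13): add — endpoints in different components.
Edges rejected before the tree was complete: 2.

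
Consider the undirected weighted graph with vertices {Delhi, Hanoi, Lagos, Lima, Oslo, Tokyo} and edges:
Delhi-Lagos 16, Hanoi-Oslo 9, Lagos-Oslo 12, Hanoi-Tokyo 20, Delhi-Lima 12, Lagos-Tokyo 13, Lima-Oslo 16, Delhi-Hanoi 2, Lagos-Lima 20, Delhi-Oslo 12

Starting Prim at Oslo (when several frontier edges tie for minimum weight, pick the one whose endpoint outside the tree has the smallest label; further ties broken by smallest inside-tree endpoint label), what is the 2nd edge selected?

Delhi-Hanoi

Grow the tree from Oslo using Prim:
Step 1: frontier [Hanoi-Oslo 9, Delhi-Oslo 12, Lagos-Oslo 12, Lima-Oslo 16] → take Hanoi-Oslo (9); add Hanoi.
Step 2: frontier [Delhi-Hanoi 2, Hanoi-Tokyo 20, Delhi-Oslo 12, Lagos-Oslo 12, Lima-Oslo 16] → take Delhi-Hanoi (2); add Delhi.
Step 3: frontier [Delhi-Lima 12, Delhi-Lagos 16, Hanoi-Tokyo 20, Lagos-Oslo 12, Lima-Oslo 16] → take Lagos-Oslo (12); add Lagos.
Step 4: frontier [Delhi-Lima 12, Hanoi-Tokyo 20, Lagos-Tokyo 13, Lagos-Lima 20, Lima-Oslo 16] → take Delhi-Lima (12); add Lima.
Step 5: frontier [Hanoi-Tokyo 20, Lagos-Tokyo 13] → take Lagos-Tokyo (13); add Tokyo.
The 2nd edge added is Delhi-Hanoi.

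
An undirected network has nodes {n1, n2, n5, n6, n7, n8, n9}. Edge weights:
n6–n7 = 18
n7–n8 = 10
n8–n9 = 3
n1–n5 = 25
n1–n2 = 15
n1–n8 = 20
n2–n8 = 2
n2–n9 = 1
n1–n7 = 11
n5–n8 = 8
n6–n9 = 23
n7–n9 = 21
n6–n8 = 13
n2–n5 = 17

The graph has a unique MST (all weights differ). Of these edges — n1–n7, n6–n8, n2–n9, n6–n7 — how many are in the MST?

3

Kruskal's algorithm — process edges by increasing weight (ties by edge label):
n2–n9 (1): add. Components now {n6} {n2,n9} {n1} {n5} {n7} {n8}
n2–n8 (2): add. Components now {n6} {n2,n8,n9} {n1} {n5} {n7}
n8–n9 (3): skip — n8 and n9 already connected.
n5–n8 (8): add. Components now {n6} {n2,n5,n8,n9} {n1} {n7}
n7–n8 (10): add. Components now {n6} {n2,n5,n7,n8,n9} {n1}
n1–n7 (11): add. Components now {n6} {n1,n2,n5,n7,n8,n9}
n6–n8 (13): add. Components now {n1,n2,n5,n6,n7,n8,n9}
MST edge set: {n2–n9, n2–n8, n5–n8, n7–n8, n1–n7, n6–n8}.
Of the listed edges, {n1–n7, n6–n8, n2–n9} are in the MST → 3.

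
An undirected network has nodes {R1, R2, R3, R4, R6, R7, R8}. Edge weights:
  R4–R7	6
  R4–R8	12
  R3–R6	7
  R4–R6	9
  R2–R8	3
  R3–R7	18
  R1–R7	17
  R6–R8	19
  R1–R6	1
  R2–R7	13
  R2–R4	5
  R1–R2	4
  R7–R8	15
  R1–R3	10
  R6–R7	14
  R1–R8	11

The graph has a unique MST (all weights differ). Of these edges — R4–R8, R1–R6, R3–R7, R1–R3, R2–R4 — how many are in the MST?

Kruskal's algorithm — process edges by increasing weight (ties by edge label):
R1–R6 (1): add — endpoints in different components.
R2–R8 (3): add — endpoints in different components.
R1–R2 (4): add — endpoints in different components.
R2–R4 (5): add — endpoints in different components.
R4–R7 (6): add — endpoints in different components.
R3–R6 (7): add — endpoints in different components.
MST edge set: {R1–R6, R2–R8, R1–R2, R2–R4, R4–R7, R3–R6}.
Of the listed edges, {R1–R6, R2–R4} are in the MST → 2.

2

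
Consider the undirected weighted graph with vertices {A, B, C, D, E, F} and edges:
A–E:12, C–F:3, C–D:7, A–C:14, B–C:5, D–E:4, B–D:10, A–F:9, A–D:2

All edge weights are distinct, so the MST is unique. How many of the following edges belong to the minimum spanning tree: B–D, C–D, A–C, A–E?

Sort edges by weight, then run Kruskal:
A–D (2): add — endpoints in different components.
C–F (3): add — endpoints in different components.
D–E (4): add — endpoints in different components.
B–C (5): add — endpoints in different components.
C–D (7): add — endpoints in different components.
MST edge set: {A–D, C–F, D–E, B–C, C–D}.
Of the listed edges, {C–D} are in the MST → 1.

1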